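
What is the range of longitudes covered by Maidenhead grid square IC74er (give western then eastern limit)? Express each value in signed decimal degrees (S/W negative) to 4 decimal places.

Field I=8, C=2: +8·20° lon, +2·10° lat → SW at lon -20°, lat -70°.
Square 7, 4: +7·2° lon, +4·1° lat → SW at lon -6°, lat -66°.
Subsquare e=4, r=17: +4·0.0833333° lon, +17·0.0416667° lat → SW at lon -5.66667°, lat -65.2917°.
Cell spans 0.0833333° lon × 0.0416667° lat.
west -5.6667, east -5.5833.

-5.6667, -5.5833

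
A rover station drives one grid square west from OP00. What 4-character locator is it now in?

NP90

Longitude square 0; −1 → -1, wraps to 9, carry into field.
Longitude field O = 14; −1 → 13 = N.
The latitude characters are unchanged.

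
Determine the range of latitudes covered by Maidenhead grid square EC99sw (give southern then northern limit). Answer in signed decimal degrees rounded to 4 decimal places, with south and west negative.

Field E=4, C=2: +4·20° lon, +2·10° lat → SW at lon -100°, lat -70°.
Square 9, 9: +9·2° lon, +9·1° lat → SW at lon -82°, lat -61°.
Subsquare s=18, w=22: +18·0.0833333° lon, +22·0.0416667° lat → SW at lon -80.5°, lat -60.0833°.
Cell spans 0.0833333° lon × 0.0416667° lat.
south -60.0833, north -60.0417.

-60.0833, -60.0417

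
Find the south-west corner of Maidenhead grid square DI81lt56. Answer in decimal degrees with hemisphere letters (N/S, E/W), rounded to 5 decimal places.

8.18333° S, 103.04167° W

Field D=3, I=8: +3·20° lon, +8·10° lat → SW at lon -120°, lat -10°.
Square 8, 1: +8·2° lon, +1·1° lat → SW at lon -104°, lat -9°.
Subsquare l=11, t=19: +11·0.0833333° lon, +19·0.0416667° lat → SW at lon -103.083°, lat -8.20833°.
Extended square 5, 6: +5·0.00833333° lon, +6·0.00416667° lat → SW at lon -103.042°, lat -8.18333°.
latitude 8.18333° S, longitude 103.04167° W.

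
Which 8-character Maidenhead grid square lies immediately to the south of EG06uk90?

Latitude extended square 0; −1 → -1, wraps to 9, carry into subsquare.
Latitude subsquare k = 10; −1 → 9 = j.
The longitude characters are unchanged.

EG06uj99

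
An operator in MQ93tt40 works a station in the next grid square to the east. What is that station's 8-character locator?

Longitude extended square 4; +1 → 5.
The latitude characters are unchanged.

MQ93tt50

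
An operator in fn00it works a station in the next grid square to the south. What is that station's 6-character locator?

Latitude subsquare t = 19; −1 → 18 = s.
The longitude characters are unchanged.

FN00is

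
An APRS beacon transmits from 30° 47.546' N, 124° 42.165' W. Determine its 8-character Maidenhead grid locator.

Shift to the Maidenhead origin (180°W, 90°S): lon 55.29725, lat 120.79243.
Field: lon ⌊55.29725/20⌋ = 2 → C; lat ⌊120.79243/10⌋ = 12 → M.
Square: lon ⌊15.29725/2⌋ = 7; lat ⌊0.79243/1⌋ = 0.
Subsquare: lon ⌊1.29725/0.0833333⌋ = 15 → p; lat ⌊0.79243/0.0416667⌋ = 19 → t.
Extended square: lon ⌊0.04725/0.00833333⌋ = 5; lat ⌊0.00077/0.00416667⌋ = 0.

CM70pt50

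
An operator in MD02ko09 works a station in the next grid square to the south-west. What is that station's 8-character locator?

Longitude extended square 0; −1 → -1, wraps to 9, carry into subsquare.
Longitude subsquare k = 10; −1 → 9 = j.
Latitude extended square 9; −1 → 8.

MD02jo98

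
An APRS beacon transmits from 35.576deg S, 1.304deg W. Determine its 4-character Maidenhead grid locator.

IF94

Shift to the Maidenhead origin (180°W, 90°S): lon 178.70, lat 54.42.
Field: lon ⌊178.70/20⌋ = 8 → I; lat ⌊54.42/10⌋ = 5 → F.
Square: lon ⌊18.70/2⌋ = 9; lat ⌊4.42/1⌋ = 4.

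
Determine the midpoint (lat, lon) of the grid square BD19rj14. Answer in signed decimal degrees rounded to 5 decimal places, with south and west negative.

Field B=1, D=3: +1·20° lon, +3·10° lat → SW at lon -160°, lat -60°.
Square 1, 9: +1·2° lon, +9·1° lat → SW at lon -158°, lat -51°.
Subsquare r=17, j=9: +17·0.0833333° lon, +9·0.0416667° lat → SW at lon -156.583°, lat -50.625°.
Extended square 1, 4: +1·0.00833333° lon, +4·0.00416667° lat → SW at lon -156.575°, lat -50.6083°.
Cell spans 0.00833333° lon × 0.00416667° lat. Centre is SW corner plus half of each.
latitude -50.60625, longitude -156.57083.

-50.60625, -156.57083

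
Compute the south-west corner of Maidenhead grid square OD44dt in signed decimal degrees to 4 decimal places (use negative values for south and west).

-55.2083, 108.2500

Field O=14, D=3: +14·20° lon, +3·10° lat → SW at lon 100°, lat -60°.
Square 4, 4: +4·2° lon, +4·1° lat → SW at lon 108°, lat -56°.
Subsquare d=3, t=19: +3·0.0833333° lon, +19·0.0416667° lat → SW at lon 108.25°, lat -55.2083°.
latitude -55.2083, longitude 108.2500.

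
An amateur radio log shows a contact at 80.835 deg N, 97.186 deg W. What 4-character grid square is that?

Add 180° to longitude and 90° to latitude: 82.81, 170.83.
Field: 82.81/20 → 4 → E, 170.83/10 → 17 → R; chars ER.
Square: 2.81/2 → 1, 0.83/1 → 0; chars 10.

ER10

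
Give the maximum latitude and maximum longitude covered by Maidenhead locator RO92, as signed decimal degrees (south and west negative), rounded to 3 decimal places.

53.000, 180.000

Field R=17, O=14: +17·20° lon, +14·10° lat → SW at lon 160°, lat 50°.
Square 9, 2: +9·2° lon, +2·1° lat → SW at lon 178°, lat 52°.
Cell spans 2° lon × 1° lat. NE corner is SW corner plus one full cell.
latitude 53.000, longitude 180.000.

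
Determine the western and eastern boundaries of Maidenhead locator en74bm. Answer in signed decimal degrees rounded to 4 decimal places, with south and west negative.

-85.9167, -85.8333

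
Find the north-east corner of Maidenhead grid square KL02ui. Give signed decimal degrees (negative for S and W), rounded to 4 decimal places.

Field K=10, L=11: +10·20° lon, +11·10° lat → SW at lon 20°, lat 20°.
Square 0, 2: +0·2° lon, +2·1° lat → SW at lon 20°, lat 22°.
Subsquare u=20, i=8: +20·0.0833333° lon, +8·0.0416667° lat → SW at lon 21.6667°, lat 22.3333°.
Cell spans 0.0833333° lon × 0.0416667° lat. NE corner is SW corner plus one full cell.
latitude 22.3750, longitude 21.7500.

22.3750, 21.7500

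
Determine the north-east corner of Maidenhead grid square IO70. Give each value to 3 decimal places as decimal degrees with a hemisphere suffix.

51.000° N, 4.000° W

Field I=8, O=14: +8·20° lon, +14·10° lat → SW at lon -20°, lat 50°.
Square 7, 0: +7·2° lon, +0·1° lat → SW at lon -6°, lat 50°.
Cell spans 2° lon × 1° lat. NE corner is SW corner plus one full cell.
latitude 51.000° N, longitude 4.000° W.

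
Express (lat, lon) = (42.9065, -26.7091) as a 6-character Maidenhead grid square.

HN62pv

Add 180° to longitude and 90° to latitude: 153.2909, 132.9065.
Field (20°×10°, letters A–R): lon ⌊153.2909/20⌋ = 7 → H; lat ⌊132.9065/10⌋ = 13 → N.
Square (2°×1°, digits 0–9): lon ⌊13.2909/2⌋ = 6; lat ⌊2.9065/1⌋ = 2.
Subsquare (5′×2.5′, letters a–x): lon ⌊1.2909/0.0833333⌋ = 15 → p; lat ⌊0.9065/0.0416667⌋ = 21 → v.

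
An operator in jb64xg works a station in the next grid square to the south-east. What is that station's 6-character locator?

Longitude subsquare x = 23; +1 → 24, wraps to 0 = a, carry into square.
Longitude square 6; +1 → 7.
Latitude subsquare g = 6; −1 → 5 = f.

JB74af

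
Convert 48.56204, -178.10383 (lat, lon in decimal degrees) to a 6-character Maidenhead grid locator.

Shift to the Maidenhead origin (180°W, 90°S): lon 1.8962, lat 138.5620.
Field (20°×10°, letters A–R): lon ⌊1.8962/20⌋ = 0 → A; lat ⌊138.5620/10⌋ = 13 → N.
Square (2°×1°, digits 0–9): lon ⌊1.8962/2⌋ = 0; lat ⌊8.5620/1⌋ = 8.
Subsquare (5′×2.5′, letters a–x): lon ⌊1.8962/0.0833333⌋ = 22 → w; lat ⌊0.5620/0.0416667⌋ = 13 → n.

AN08wn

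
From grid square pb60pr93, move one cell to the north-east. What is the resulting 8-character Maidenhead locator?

Longitude extended square 9; +1 → 10, wraps to 0, carry into subsquare.
Longitude subsquare p = 15; +1 → 16 = q.
Latitude extended square 3; +1 → 4.

PB60qr04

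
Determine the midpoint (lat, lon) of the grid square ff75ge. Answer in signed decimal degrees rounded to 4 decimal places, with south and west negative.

-34.8125, -65.4583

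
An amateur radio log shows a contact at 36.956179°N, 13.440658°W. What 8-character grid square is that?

Add 180° to longitude and 90° to latitude: 166.55934, 126.95618.
Field: 166.55934/20 → 8 → I, 126.95618/10 → 12 → M; chars IM.
Square: 6.55934/2 → 3, 6.95618/1 → 6; chars 36.
Subsquare: 0.55934/0.0833333 → 6 → g, 0.95618/0.0416667 → 22 → w; chars gw.
Extended square: 0.05934/0.00833333 → 7, 0.03951/0.00416667 → 9; chars 79.

IM36gw79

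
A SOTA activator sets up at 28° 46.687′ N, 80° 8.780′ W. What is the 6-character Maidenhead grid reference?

EL98ws

Offset from 180°W / 90°S: lon 99.8537°, lat 118.7781°.
Field (20°×10°, letters A–R): 99.8537/20 → 4 → E, 118.7781/10 → 11 → L; chars EL.
Square (2°×1°, digits 0–9): 19.8537/2 → 9, 8.7781/1 → 8; chars 98.
Subsquare (5′×2.5′, letters a–x): 1.8537/0.0833333 → 22 → w, 0.7781/0.0416667 → 18 → s; chars ws.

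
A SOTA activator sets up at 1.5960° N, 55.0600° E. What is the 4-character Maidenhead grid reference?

LJ71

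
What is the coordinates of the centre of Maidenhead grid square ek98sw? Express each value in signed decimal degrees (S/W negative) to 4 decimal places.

18.9375, -80.4583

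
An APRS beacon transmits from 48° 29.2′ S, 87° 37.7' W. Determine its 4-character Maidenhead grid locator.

EE61

Add 180° to longitude and 90° to latitude: 92.37, 41.51.
Field: 92.37/20 → 4 → E, 41.51/10 → 4 → E; chars EE.
Square: 12.37/2 → 6, 1.51/1 → 1; chars 61.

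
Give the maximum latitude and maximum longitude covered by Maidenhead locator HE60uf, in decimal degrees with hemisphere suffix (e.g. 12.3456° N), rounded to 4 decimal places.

49.7500° S, 26.2500° W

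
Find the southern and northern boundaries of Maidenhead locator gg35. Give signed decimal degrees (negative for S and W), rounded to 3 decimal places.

-25.000, -24.000

Field G=6, G=6: +6·20° lon, +6·10° lat → SW at lon -60°, lat -30°.
Square 3, 5: +3·2° lon, +5·1° lat → SW at lon -54°, lat -25°.
Cell spans 2° lon × 1° lat.
south -25.000, north -24.000.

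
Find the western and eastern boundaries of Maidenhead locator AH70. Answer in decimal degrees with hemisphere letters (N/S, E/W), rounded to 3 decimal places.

166.000° W, 164.000° W

Field A=0, H=7: +0·20° lon, +7·10° lat → SW at lon -180°, lat -20°.
Square 7, 0: +7·2° lon, +0·1° lat → SW at lon -166°, lat -20°.
Cell spans 2° lon × 1° lat.
west 166.000° W, east 164.000° W.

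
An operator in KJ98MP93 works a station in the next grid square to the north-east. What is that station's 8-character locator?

KJ98np04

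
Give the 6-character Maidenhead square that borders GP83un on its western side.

Longitude subsquare u = 20; −1 → 19 = t.
The latitude characters are unchanged.

GP83tn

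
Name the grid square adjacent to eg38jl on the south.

Latitude subsquare l = 11; −1 → 10 = k.
The longitude characters are unchanged.

EG38jk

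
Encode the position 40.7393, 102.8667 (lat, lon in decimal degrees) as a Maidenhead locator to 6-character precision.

ON10kr

Offset from 180°W / 90°S: lon 282.8667°, lat 130.7393°.
Field: lon ⌊282.8667/20⌋ = 14 → O; lat ⌊130.7393/10⌋ = 13 → N.
Square: lon ⌊2.8667/2⌋ = 1; lat ⌊0.7393/1⌋ = 0.
Subsquare: lon ⌊0.8667/0.0833333⌋ = 10 → k; lat ⌊0.7393/0.0416667⌋ = 17 → r.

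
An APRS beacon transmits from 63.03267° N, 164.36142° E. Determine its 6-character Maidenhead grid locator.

Offset from 180°W / 90°S: lon 344.3614°, lat 153.0327°.
Field: lon ⌊344.3614/20⌋ = 17 → R; lat ⌊153.0327/10⌋ = 15 → P.
Square: lon ⌊4.3614/2⌋ = 2; lat ⌊3.0327/1⌋ = 3.
Subsquare: lon ⌊0.3614/0.0833333⌋ = 4 → e; lat ⌊0.0327/0.0416667⌋ = 0 → a.

RP23ea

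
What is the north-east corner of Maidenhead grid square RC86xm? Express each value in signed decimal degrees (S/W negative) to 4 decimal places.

-63.4583, 178.0000

Field R=17, C=2: +17·20° lon, +2·10° lat → SW at lon 160°, lat -70°.
Square 8, 6: +8·2° lon, +6·1° lat → SW at lon 176°, lat -64°.
Subsquare x=23, m=12: +23·0.0833333° lon, +12·0.0416667° lat → SW at lon 177.917°, lat -63.5°.
Cell spans 0.0833333° lon × 0.0416667° lat. NE corner is SW corner plus one full cell.
latitude -63.4583, longitude 178.0000.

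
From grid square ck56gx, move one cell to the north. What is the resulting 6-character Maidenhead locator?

CK57ga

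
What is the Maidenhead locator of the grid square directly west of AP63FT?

AP63et

Longitude subsquare f = 5; −1 → 4 = e.
The latitude characters are unchanged.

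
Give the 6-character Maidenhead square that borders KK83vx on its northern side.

KK84va

Latitude subsquare x = 23; +1 → 24, wraps to 0 = a, carry into square.
Latitude square 3; +1 → 4.
The longitude characters are unchanged.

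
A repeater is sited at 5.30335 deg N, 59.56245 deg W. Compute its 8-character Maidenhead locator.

GJ05fh22

Add 180° to longitude and 90° to latitude: 120.43755, 95.30335.
Field: 120.43755/20 → 6 → G, 95.30335/10 → 9 → J; chars GJ.
Square: 0.43755/2 → 0, 5.30335/1 → 5; chars 05.
Subsquare: 0.43755/0.0833333 → 5 → f, 0.30335/0.0416667 → 7 → h; chars fh.
Extended square: 0.02088/0.00833333 → 2, 0.01168/0.00416667 → 2; chars 22.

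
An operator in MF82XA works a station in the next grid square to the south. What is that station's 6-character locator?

Latitude subsquare a = 0; −1 → -1, wraps to 23 = x, carry into square.
Latitude square 2; −1 → 1.
The longitude characters are unchanged.

MF81xx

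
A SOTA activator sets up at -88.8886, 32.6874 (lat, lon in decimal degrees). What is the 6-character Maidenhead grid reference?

KA61ic

Shift to the Maidenhead origin (180°W, 90°S): lon 212.6874, lat 1.1114.
Field: 212.6874/20 → 10 → K, 1.1114/10 → 0 → A; chars KA.
Square: 12.6874/2 → 6, 1.1114/1 → 1; chars 61.
Subsquare: 0.6874/0.0833333 → 8 → i, 0.1114/0.0416667 → 2 → c; chars ic.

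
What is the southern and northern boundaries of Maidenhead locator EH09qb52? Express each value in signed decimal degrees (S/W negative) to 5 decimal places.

-10.95000, -10.94583

Field E=4, H=7: +4·20° lon, +7·10° lat → SW at lon -100°, lat -20°.
Square 0, 9: +0·2° lon, +9·1° lat → SW at lon -100°, lat -11°.
Subsquare q=16, b=1: +16·0.0833333° lon, +1·0.0416667° lat → SW at lon -98.6667°, lat -10.9583°.
Extended square 5, 2: +5·0.00833333° lon, +2·0.00416667° lat → SW at lon -98.625°, lat -10.95°.
Cell spans 0.00833333° lon × 0.00416667° lat.
south -10.95000, north -10.94583.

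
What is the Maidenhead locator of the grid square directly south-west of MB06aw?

Longitude subsquare a = 0; −1 → -1, wraps to 23 = x, carry into square.
Longitude square 0; −1 → -1, wraps to 9, carry into field.
Longitude field M = 12; −1 → 11 = L.
Latitude subsquare w = 22; −1 → 21 = v.

LB96xv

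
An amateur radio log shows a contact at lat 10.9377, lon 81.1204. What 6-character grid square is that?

NK00nw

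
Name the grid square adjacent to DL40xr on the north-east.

Longitude subsquare x = 23; +1 → 24, wraps to 0 = a, carry into square.
Longitude square 4; +1 → 5.
Latitude subsquare r = 17; +1 → 18 = s.

DL50as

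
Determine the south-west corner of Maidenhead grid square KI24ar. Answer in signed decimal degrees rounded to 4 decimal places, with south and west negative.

Field K=10, I=8: +10·20° lon, +8·10° lat → SW at lon 20°, lat -10°.
Square 2, 4: +2·2° lon, +4·1° lat → SW at lon 24°, lat -6°.
Subsquare a=0, r=17: +0·0.0833333° lon, +17·0.0416667° lat → SW at lon 24°, lat -5.29167°.
latitude -5.2917, longitude 24.0000.

-5.2917, 24.0000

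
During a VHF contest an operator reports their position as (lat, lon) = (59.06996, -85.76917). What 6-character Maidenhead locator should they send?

EO79cb

Shift to the Maidenhead origin (180°W, 90°S): lon 94.2308, lat 149.0700.
Field: lon ⌊94.2308/20⌋ = 4 → E; lat ⌊149.0700/10⌋ = 14 → O.
Square: lon ⌊14.2308/2⌋ = 7; lat ⌊9.0700/1⌋ = 9.
Subsquare: lon ⌊0.2308/0.0833333⌋ = 2 → c; lat ⌊0.0700/0.0416667⌋ = 1 → b.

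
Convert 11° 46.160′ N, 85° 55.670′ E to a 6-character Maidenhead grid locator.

Add 180° to longitude and 90° to latitude: 265.9278, 101.7693.
Field: lon ⌊265.9278/20⌋ = 13 → N; lat ⌊101.7693/10⌋ = 10 → K.
Square: lon ⌊5.9278/2⌋ = 2; lat ⌊1.7693/1⌋ = 1.
Subsquare: lon ⌊1.9278/0.0833333⌋ = 23 → x; lat ⌊0.7693/0.0416667⌋ = 18 → s.

NK21xs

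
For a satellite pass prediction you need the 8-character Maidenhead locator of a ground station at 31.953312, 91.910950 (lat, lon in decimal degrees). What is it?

NM51ww98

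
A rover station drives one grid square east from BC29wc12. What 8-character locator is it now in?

BC29wc22

Longitude extended square 1; +1 → 2.
The latitude characters are unchanged.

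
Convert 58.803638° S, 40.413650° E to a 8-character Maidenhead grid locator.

Offset from 180°W / 90°S: lon 220.41365°, lat 31.19636°.
Field: 220.41365/20 → 11 → L, 31.19636/10 → 3 → D; chars LD.
Square: 0.41365/2 → 0, 1.19636/1 → 1; chars 01.
Subsquare: 0.41365/0.0833333 → 4 → e, 0.19636/0.0416667 → 4 → e; chars ee.
Extended square: 0.08032/0.00833333 → 9, 0.02970/0.00416667 → 7; chars 97.

LD01ee97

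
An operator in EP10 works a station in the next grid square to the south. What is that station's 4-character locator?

EO19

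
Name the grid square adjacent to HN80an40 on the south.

HN80am49

Latitude extended square 0; −1 → -1, wraps to 9, carry into subsquare.
Latitude subsquare n = 13; −1 → 12 = m.
The longitude characters are unchanged.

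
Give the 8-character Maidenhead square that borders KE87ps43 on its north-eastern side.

Longitude extended square 4; +1 → 5.
Latitude extended square 3; +1 → 4.

KE87ps54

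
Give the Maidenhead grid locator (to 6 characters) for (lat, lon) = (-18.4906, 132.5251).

PH61gm

Offset from 180°W / 90°S: lon 312.5251°, lat 71.5094°.
Field: lon ⌊312.5251/20⌋ = 15 → P; lat ⌊71.5094/10⌋ = 7 → H.
Square: lon ⌊12.5251/2⌋ = 6; lat ⌊1.5094/1⌋ = 1.
Subsquare: lon ⌊0.5251/0.0833333⌋ = 6 → g; lat ⌊0.5094/0.0416667⌋ = 12 → m.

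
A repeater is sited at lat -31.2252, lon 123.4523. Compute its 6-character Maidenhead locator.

Offset from 180°W / 90°S: lon 303.4523°, lat 58.7748°.
Field: 303.4523/20 → 15 → P, 58.7748/10 → 5 → F; chars PF.
Square: 3.4523/2 → 1, 8.7748/1 → 8; chars 18.
Subsquare: 1.4523/0.0833333 → 17 → r, 0.7748/0.0416667 → 18 → s; chars rs.

PF18rs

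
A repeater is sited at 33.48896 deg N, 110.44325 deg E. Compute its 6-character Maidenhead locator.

Offset from 180°W / 90°S: lon 290.4433°, lat 123.4890°.
Field (20°×10°, letters A–R): 290.4433/20 → 14 → O, 123.4890/10 → 12 → M; chars OM.
Square (2°×1°, digits 0–9): 10.4433/2 → 5, 3.4890/1 → 3; chars 53.
Subsquare (5′×2.5′, letters a–x): 0.4433/0.0833333 → 5 → f, 0.4890/0.0416667 → 11 → l; chars fl.

OM53fl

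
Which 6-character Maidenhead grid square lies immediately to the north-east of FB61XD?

Longitude subsquare x = 23; +1 → 24, wraps to 0 = a, carry into square.
Longitude square 6; +1 → 7.
Latitude subsquare d = 3; +1 → 4 = e.

FB71ae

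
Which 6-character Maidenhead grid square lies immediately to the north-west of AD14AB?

AD04xc

Longitude subsquare a = 0; −1 → -1, wraps to 23 = x, carry into square.
Longitude square 1; −1 → 0.
Latitude subsquare b = 1; +1 → 2 = c.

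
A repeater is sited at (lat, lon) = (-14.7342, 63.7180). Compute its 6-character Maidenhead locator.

Add 180° to longitude and 90° to latitude: 243.7180, 75.2658.
Field: lon ⌊243.7180/20⌋ = 12 → M; lat ⌊75.2658/10⌋ = 7 → H.
Square: lon ⌊3.7180/2⌋ = 1; lat ⌊5.2658/1⌋ = 5.
Subsquare: lon ⌊1.7180/0.0833333⌋ = 20 → u; lat ⌊0.2658/0.0416667⌋ = 6 → g.

MH15ug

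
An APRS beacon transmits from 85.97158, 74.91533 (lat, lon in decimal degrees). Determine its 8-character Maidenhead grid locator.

MR75kx93

Shift to the Maidenhead origin (180°W, 90°S): lon 254.91533, lat 175.97158.
Field: lon ⌊254.91533/20⌋ = 12 → M; lat ⌊175.97158/10⌋ = 17 → R.
Square: lon ⌊14.91533/2⌋ = 7; lat ⌊5.97158/1⌋ = 5.
Subsquare: lon ⌊0.91533/0.0833333⌋ = 10 → k; lat ⌊0.97158/0.0416667⌋ = 23 → x.
Extended square: lon ⌊0.08200/0.00833333⌋ = 9; lat ⌊0.01325/0.00416667⌋ = 3.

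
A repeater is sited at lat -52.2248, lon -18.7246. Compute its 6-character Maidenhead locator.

ID07ps

Shift to the Maidenhead origin (180°W, 90°S): lon 161.2754, lat 37.7752.
Field: 161.2754/20 → 8 → I, 37.7752/10 → 3 → D; chars ID.
Square: 1.2754/2 → 0, 7.7752/1 → 7; chars 07.
Subsquare: 1.2754/0.0833333 → 15 → p, 0.7752/0.0416667 → 18 → s; chars ps.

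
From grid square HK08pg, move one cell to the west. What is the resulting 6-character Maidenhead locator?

Longitude subsquare p = 15; −1 → 14 = o.
The latitude characters are unchanged.

HK08og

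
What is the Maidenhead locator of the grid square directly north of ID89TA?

Latitude subsquare a = 0; +1 → 1 = b.
The longitude characters are unchanged.

ID89tb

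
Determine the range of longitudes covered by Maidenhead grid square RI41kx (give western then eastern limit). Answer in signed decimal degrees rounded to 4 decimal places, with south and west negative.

Field R=17, I=8: +17·20° lon, +8·10° lat → SW at lon 160°, lat -10°.
Square 4, 1: +4·2° lon, +1·1° lat → SW at lon 168°, lat -9°.
Subsquare k=10, x=23: +10·0.0833333° lon, +23·0.0416667° lat → SW at lon 168.833°, lat -8.04167°.
Cell spans 0.0833333° lon × 0.0416667° lat.
west 168.8333, east 168.9167.

168.8333, 168.9167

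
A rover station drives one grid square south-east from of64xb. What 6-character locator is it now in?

OF74aa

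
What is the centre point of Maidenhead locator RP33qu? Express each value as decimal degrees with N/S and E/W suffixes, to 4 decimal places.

63.8542° N, 167.3750° E

Field R=17, P=15: +17·20° lon, +15·10° lat → SW at lon 160°, lat 60°.
Square 3, 3: +3·2° lon, +3·1° lat → SW at lon 166°, lat 63°.
Subsquare q=16, u=20: +16·0.0833333° lon, +20·0.0416667° lat → SW at lon 167.333°, lat 63.8333°.
Cell spans 0.0833333° lon × 0.0416667° lat. Centre is SW corner plus half of each.
latitude 63.8542° N, longitude 167.3750° E.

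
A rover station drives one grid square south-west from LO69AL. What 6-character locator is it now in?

LO59xk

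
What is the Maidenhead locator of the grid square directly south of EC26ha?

EC25hx

Latitude subsquare a = 0; −1 → -1, wraps to 23 = x, carry into square.
Latitude square 6; −1 → 5.
The longitude characters are unchanged.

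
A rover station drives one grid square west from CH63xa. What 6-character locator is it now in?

Longitude subsquare x = 23; −1 → 22 = w.
The latitude characters are unchanged.

CH63wa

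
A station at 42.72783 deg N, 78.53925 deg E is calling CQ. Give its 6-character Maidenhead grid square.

Add 180° to longitude and 90° to latitude: 258.5392, 132.7278.
Field: 258.5392/20 → 12 → M, 132.7278/10 → 13 → N; chars MN.
Square: 18.5392/2 → 9, 2.7278/1 → 2; chars 92.
Subsquare: 0.5392/0.0833333 → 6 → g, 0.7278/0.0416667 → 17 → r; chars gr.

MN92gr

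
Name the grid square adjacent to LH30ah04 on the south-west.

Longitude extended square 0; −1 → -1, wraps to 9, carry into subsquare.
Longitude subsquare a = 0; −1 → -1, wraps to 23 = x, carry into square.
Longitude square 3; −1 → 2.
Latitude extended square 4; −1 → 3.

LH20xh93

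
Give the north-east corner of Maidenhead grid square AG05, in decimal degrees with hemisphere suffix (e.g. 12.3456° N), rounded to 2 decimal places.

Field A=0, G=6: +0·20° lon, +6·10° lat → SW at lon -180°, lat -30°.
Square 0, 5: +0·2° lon, +5·1° lat → SW at lon -180°, lat -25°.
Cell spans 2° lon × 1° lat. NE corner is SW corner plus one full cell.
latitude 24.00° S, longitude 178.00° W.

24.00° S, 178.00° W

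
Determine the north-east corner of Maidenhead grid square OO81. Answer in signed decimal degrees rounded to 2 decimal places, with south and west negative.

52.00, 118.00

Field O=14, O=14: +14·20° lon, +14·10° lat → SW at lon 100°, lat 50°.
Square 8, 1: +8·2° lon, +1·1° lat → SW at lon 116°, lat 51°.
Cell spans 2° lon × 1° lat. NE corner is SW corner plus one full cell.
latitude 52.00, longitude 118.00.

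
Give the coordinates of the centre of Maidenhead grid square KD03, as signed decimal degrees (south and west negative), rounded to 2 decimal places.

-56.50, 21.00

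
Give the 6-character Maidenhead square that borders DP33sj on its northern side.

Latitude subsquare j = 9; +1 → 10 = k.
The longitude characters are unchanged.

DP33sk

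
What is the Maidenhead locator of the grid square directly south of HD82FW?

HD82fv

Latitude subsquare w = 22; −1 → 21 = v.
The longitude characters are unchanged.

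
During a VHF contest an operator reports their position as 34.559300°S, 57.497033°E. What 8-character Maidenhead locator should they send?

LF85rk95

Offset from 180°W / 90°S: lon 237.49703°, lat 55.44070°.
Field (20°×10°, letters A–R): lon ⌊237.49703/20⌋ = 11 → L; lat ⌊55.44070/10⌋ = 5 → F.
Square (2°×1°, digits 0–9): lon ⌊17.49703/2⌋ = 8; lat ⌊5.44070/1⌋ = 5.
Subsquare (5′×2.5′, letters a–x): lon ⌊1.49703/0.0833333⌋ = 17 → r; lat ⌊0.44070/0.0416667⌋ = 10 → k.
Extended square (30″×15″, digits 0–9): lon ⌊0.08037/0.00833333⌋ = 9; lat ⌊0.02403/0.00416667⌋ = 5.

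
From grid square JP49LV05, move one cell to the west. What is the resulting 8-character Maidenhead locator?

JP49kv95

Longitude extended square 0; −1 → -1, wraps to 9, carry into subsquare.
Longitude subsquare l = 11; −1 → 10 = k.
The latitude characters are unchanged.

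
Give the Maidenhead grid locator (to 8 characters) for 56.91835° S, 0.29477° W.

Add 180° to longitude and 90° to latitude: 179.70523, 33.08165.
Field: lon ⌊179.70523/20⌋ = 8 → I; lat ⌊33.08165/10⌋ = 3 → D.
Square: lon ⌊19.70523/2⌋ = 9; lat ⌊3.08165/1⌋ = 3.
Subsquare: lon ⌊1.70523/0.0833333⌋ = 20 → u; lat ⌊0.08165/0.0416667⌋ = 1 → b.
Extended square: lon ⌊0.03856/0.00833333⌋ = 4; lat ⌊0.03998/0.00416667⌋ = 9.

ID93ub49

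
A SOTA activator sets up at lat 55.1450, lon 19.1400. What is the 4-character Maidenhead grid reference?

Shift to the Maidenhead origin (180°W, 90°S): lon 199.14, lat 145.15.
Field (20°×10°, letters A–R): lon ⌊199.14/20⌋ = 9 → J; lat ⌊145.15/10⌋ = 14 → O.
Square (2°×1°, digits 0–9): lon ⌊19.14/2⌋ = 9; lat ⌊5.15/1⌋ = 5.

JO95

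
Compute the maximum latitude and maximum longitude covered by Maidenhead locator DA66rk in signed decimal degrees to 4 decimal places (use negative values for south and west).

-83.5417, -106.5000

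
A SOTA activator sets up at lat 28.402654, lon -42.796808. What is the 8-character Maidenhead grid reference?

Offset from 180°W / 90°S: lon 137.20319°, lat 118.40265°.
Field (20°×10°, letters A–R): lon ⌊137.20319/20⌋ = 6 → G; lat ⌊118.40265/10⌋ = 11 → L.
Square (2°×1°, digits 0–9): lon ⌊17.20319/2⌋ = 8; lat ⌊8.40265/1⌋ = 8.
Subsquare (5′×2.5′, letters a–x): lon ⌊1.20319/0.0833333⌋ = 14 → o; lat ⌊0.40265/0.0416667⌋ = 9 → j.
Extended square (30″×15″, digits 0–9): lon ⌊0.03653/0.00833333⌋ = 4; lat ⌊0.02765/0.00416667⌋ = 6.

GL88oj46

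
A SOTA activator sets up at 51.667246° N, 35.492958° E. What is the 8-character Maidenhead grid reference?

KO71rq90

Add 180° to longitude and 90° to latitude: 215.49296, 141.66725.
Field: 215.49296/20 → 10 → K, 141.66725/10 → 14 → O; chars KO.
Square: 15.49296/2 → 7, 1.66725/1 → 1; chars 71.
Subsquare: 1.49296/0.0833333 → 17 → r, 0.66725/0.0416667 → 16 → q; chars rq.
Extended square: 0.07629/0.00833333 → 9, 0.00058/0.00416667 → 0; chars 90.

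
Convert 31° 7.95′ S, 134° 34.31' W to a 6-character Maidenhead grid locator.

CF28ru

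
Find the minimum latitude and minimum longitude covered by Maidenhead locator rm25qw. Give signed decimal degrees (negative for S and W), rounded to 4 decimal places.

Field R=17, M=12: +17·20° lon, +12·10° lat → SW at lon 160°, lat 30°.
Square 2, 5: +2·2° lon, +5·1° lat → SW at lon 164°, lat 35°.
Subsquare q=16, w=22: +16·0.0833333° lon, +22·0.0416667° lat → SW at lon 165.333°, lat 35.9167°.
latitude 35.9167, longitude 165.3333.

35.9167, 165.3333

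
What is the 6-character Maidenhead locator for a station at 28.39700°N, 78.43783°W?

FL08sj

Offset from 180°W / 90°S: lon 101.5622°, lat 118.3970°.
Field (20°×10°, letters A–R): lon ⌊101.5622/20⌋ = 5 → F; lat ⌊118.3970/10⌋ = 11 → L.
Square (2°×1°, digits 0–9): lon ⌊1.5622/2⌋ = 0; lat ⌊8.3970/1⌋ = 8.
Subsquare (5′×2.5′, letters a–x): lon ⌊1.5622/0.0833333⌋ = 18 → s; lat ⌊0.3970/0.0416667⌋ = 9 → j.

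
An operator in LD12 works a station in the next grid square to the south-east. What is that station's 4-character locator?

LD21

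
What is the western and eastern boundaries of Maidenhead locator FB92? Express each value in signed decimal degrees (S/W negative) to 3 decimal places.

-62.000, -60.000

Field F=5, B=1: +5·20° lon, +1·10° lat → SW at lon -80°, lat -80°.
Square 9, 2: +9·2° lon, +2·1° lat → SW at lon -62°, lat -78°.
Cell spans 2° lon × 1° lat.
west -62.000, east -60.000.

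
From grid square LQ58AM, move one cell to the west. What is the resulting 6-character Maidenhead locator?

LQ48xm

Longitude subsquare a = 0; −1 → -1, wraps to 23 = x, carry into square.
Longitude square 5; −1 → 4.
The latitude characters are unchanged.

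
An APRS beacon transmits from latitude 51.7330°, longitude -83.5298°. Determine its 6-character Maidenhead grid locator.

EO81fr

Offset from 180°W / 90°S: lon 96.4702°, lat 141.7330°.
Field: 96.4702/20 → 4 → E, 141.7330/10 → 14 → O; chars EO.
Square: 16.4702/2 → 8, 1.7330/1 → 1; chars 81.
Subsquare: 0.4702/0.0833333 → 5 → f, 0.7330/0.0416667 → 17 → r; chars fr.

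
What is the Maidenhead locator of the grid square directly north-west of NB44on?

NB44no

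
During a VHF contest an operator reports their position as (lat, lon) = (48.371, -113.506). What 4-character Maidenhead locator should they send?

DN38

Shift to the Maidenhead origin (180°W, 90°S): lon 66.49, lat 138.37.
Field: lon ⌊66.49/20⌋ = 3 → D; lat ⌊138.37/10⌋ = 13 → N.
Square: lon ⌊6.49/2⌋ = 3; lat ⌊8.37/1⌋ = 8.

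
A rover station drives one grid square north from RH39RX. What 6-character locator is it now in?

RI30ra

Latitude subsquare x = 23; +1 → 24, wraps to 0 = a, carry into square.
Latitude square 9; +1 → 10, wraps to 0, carry into field.
Latitude field H = 7; +1 → 8 = I.
The longitude characters are unchanged.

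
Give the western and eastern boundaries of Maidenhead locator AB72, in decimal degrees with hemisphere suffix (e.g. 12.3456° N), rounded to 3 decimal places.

166.000° W, 164.000° W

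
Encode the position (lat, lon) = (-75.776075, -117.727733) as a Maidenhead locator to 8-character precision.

DB14df23

Add 180° to longitude and 90° to latitude: 62.27227, 14.22392.
Field: lon ⌊62.27227/20⌋ = 3 → D; lat ⌊14.22392/10⌋ = 1 → B.
Square: lon ⌊2.27227/2⌋ = 1; lat ⌊4.22392/1⌋ = 4.
Subsquare: lon ⌊0.27227/0.0833333⌋ = 3 → d; lat ⌊0.22392/0.0416667⌋ = 5 → f.
Extended square: lon ⌊0.02227/0.00833333⌋ = 2; lat ⌊0.01559/0.00416667⌋ = 3.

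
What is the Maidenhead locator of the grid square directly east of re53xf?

RE63af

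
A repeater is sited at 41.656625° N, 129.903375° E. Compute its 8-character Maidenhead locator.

PN41wp87

Shift to the Maidenhead origin (180°W, 90°S): lon 309.90337, lat 131.65662.
Field: lon ⌊309.90337/20⌋ = 15 → P; lat ⌊131.65662/10⌋ = 13 → N.
Square: lon ⌊9.90337/2⌋ = 4; lat ⌊1.65662/1⌋ = 1.
Subsquare: lon ⌊1.90337/0.0833333⌋ = 22 → w; lat ⌊0.65662/0.0416667⌋ = 15 → p.
Extended square: lon ⌊0.07004/0.00833333⌋ = 8; lat ⌊0.03162/0.00416667⌋ = 7.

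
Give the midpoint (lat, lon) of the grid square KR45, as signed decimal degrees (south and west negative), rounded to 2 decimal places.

Field K=10, R=17: +10·20° lon, +17·10° lat → SW at lon 20°, lat 80°.
Square 4, 5: +4·2° lon, +5·1° lat → SW at lon 28°, lat 85°.
Cell spans 2° lon × 1° lat. Centre is SW corner plus half of each.
latitude 85.50, longitude 29.00.

85.50, 29.00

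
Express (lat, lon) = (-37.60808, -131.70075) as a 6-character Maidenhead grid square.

CF42dj

Offset from 180°W / 90°S: lon 48.2993°, lat 52.3919°.
Field: 48.2993/20 → 2 → C, 52.3919/10 → 5 → F; chars CF.
Square: 8.2993/2 → 4, 2.3919/1 → 2; chars 42.
Subsquare: 0.2993/0.0833333 → 3 → d, 0.3919/0.0416667 → 9 → j; chars dj.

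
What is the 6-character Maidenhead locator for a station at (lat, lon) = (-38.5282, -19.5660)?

IF01fl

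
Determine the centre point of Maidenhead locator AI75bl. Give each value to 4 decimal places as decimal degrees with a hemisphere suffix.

4.5208° S, 165.8750° W

Field A=0, I=8: +0·20° lon, +8·10° lat → SW at lon -180°, lat -10°.
Square 7, 5: +7·2° lon, +5·1° lat → SW at lon -166°, lat -5°.
Subsquare b=1, l=11: +1·0.0833333° lon, +11·0.0416667° lat → SW at lon -165.917°, lat -4.54167°.
Cell spans 0.0833333° lon × 0.0416667° lat. Centre is SW corner plus half of each.
latitude 4.5208° S, longitude 165.8750° W.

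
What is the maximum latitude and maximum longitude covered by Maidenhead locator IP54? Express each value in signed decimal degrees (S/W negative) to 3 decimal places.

65.000, -8.000

Field I=8, P=15: +8·20° lon, +15·10° lat → SW at lon -20°, lat 60°.
Square 5, 4: +5·2° lon, +4·1° lat → SW at lon -10°, lat 64°.
Cell spans 2° lon × 1° lat. NE corner is SW corner plus one full cell.
latitude 65.000, longitude -8.000.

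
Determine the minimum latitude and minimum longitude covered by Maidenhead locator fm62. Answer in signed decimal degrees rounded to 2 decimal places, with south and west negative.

32.00, -68.00

Field F=5, M=12: +5·20° lon, +12·10° lat → SW at lon -80°, lat 30°.
Square 6, 2: +6·2° lon, +2·1° lat → SW at lon -68°, lat 32°.
latitude 32.00, longitude -68.00.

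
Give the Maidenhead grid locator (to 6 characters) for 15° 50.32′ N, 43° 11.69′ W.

GK85ju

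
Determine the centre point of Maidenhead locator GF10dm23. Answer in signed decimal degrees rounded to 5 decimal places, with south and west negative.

-39.48542, -57.72917

Field G=6, F=5: +6·20° lon, +5·10° lat → SW at lon -60°, lat -40°.
Square 1, 0: +1·2° lon, +0·1° lat → SW at lon -58°, lat -40°.
Subsquare d=3, m=12: +3·0.0833333° lon, +12·0.0416667° lat → SW at lon -57.75°, lat -39.5°.
Extended square 2, 3: +2·0.00833333° lon, +3·0.00416667° lat → SW at lon -57.7333°, lat -39.4875°.
Cell spans 0.00833333° lon × 0.00416667° lat. Centre is SW corner plus half of each.
latitude -39.48542, longitude -57.72917.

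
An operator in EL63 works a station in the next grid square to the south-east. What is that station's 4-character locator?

Longitude square 6; +1 → 7.
Latitude square 3; −1 → 2.

EL72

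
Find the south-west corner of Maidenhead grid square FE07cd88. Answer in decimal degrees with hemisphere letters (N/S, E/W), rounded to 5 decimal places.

Field F=5, E=4: +5·20° lon, +4·10° lat → SW at lon -80°, lat -50°.
Square 0, 7: +0·2° lon, +7·1° lat → SW at lon -80°, lat -43°.
Subsquare c=2, d=3: +2·0.0833333° lon, +3·0.0416667° lat → SW at lon -79.8333°, lat -42.875°.
Extended square 8, 8: +8·0.00833333° lon, +8·0.00416667° lat → SW at lon -79.7667°, lat -42.8417°.
latitude 42.84167° S, longitude 79.76667° W.

42.84167° S, 79.76667° W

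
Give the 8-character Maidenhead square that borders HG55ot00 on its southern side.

HG55os09

Latitude extended square 0; −1 → -1, wraps to 9, carry into subsquare.
Latitude subsquare t = 19; −1 → 18 = s.
The longitude characters are unchanged.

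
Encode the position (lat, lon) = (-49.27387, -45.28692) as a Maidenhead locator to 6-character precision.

GE70ir

Add 180° to longitude and 90° to latitude: 134.7131, 40.7261.
Field: 134.7131/20 → 6 → G, 40.7261/10 → 4 → E; chars GE.
Square: 14.7131/2 → 7, 0.7261/1 → 0; chars 70.
Subsquare: 0.7131/0.0833333 → 8 → i, 0.7261/0.0416667 → 17 → r; chars ir.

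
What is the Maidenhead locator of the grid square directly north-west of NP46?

NP37

Longitude square 4; −1 → 3.
Latitude square 6; +1 → 7.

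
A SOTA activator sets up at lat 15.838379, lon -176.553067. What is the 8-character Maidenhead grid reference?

AK15ru31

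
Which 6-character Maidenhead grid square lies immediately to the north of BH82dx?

BH83da

Latitude subsquare x = 23; +1 → 24, wraps to 0 = a, carry into square.
Latitude square 2; +1 → 3.
The longitude characters are unchanged.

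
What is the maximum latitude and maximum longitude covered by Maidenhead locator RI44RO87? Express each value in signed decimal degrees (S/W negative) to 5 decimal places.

-5.38333, 169.49167

Field R=17, I=8: +17·20° lon, +8·10° lat → SW at lon 160°, lat -10°.
Square 4, 4: +4·2° lon, +4·1° lat → SW at lon 168°, lat -6°.
Subsquare r=17, o=14: +17·0.0833333° lon, +14·0.0416667° lat → SW at lon 169.417°, lat -5.41667°.
Extended square 8, 7: +8·0.00833333° lon, +7·0.00416667° lat → SW at lon 169.483°, lat -5.3875°.
Cell spans 0.00833333° lon × 0.00416667° lat. NE corner is SW corner plus one full cell.
latitude -5.38333, longitude 169.49167.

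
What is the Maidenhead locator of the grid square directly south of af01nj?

AF01ni

Latitude subsquare j = 9; −1 → 8 = i.
The longitude characters are unchanged.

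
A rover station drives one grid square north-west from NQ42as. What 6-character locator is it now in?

NQ32xt

Longitude subsquare a = 0; −1 → -1, wraps to 23 = x, carry into square.
Longitude square 4; −1 → 3.
Latitude subsquare s = 18; +1 → 19 = t.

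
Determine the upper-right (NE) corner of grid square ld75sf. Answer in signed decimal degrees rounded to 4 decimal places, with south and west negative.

-54.7500, 55.5833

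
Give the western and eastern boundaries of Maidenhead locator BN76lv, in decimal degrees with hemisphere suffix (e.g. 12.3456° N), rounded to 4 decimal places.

145.0833° W, 145.0000° W

Field B=1, N=13: +1·20° lon, +13·10° lat → SW at lon -160°, lat 40°.
Square 7, 6: +7·2° lon, +6·1° lat → SW at lon -146°, lat 46°.
Subsquare l=11, v=21: +11·0.0833333° lon, +21·0.0416667° lat → SW at lon -145.083°, lat 46.875°.
Cell spans 0.0833333° lon × 0.0416667° lat.
west 145.0833° W, east 145.0000° W.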